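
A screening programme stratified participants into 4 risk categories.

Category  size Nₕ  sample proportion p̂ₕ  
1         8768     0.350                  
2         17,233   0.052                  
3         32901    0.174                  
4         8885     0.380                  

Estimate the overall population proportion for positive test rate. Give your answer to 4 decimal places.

0.1928

Wₕ = Nₕ/N with N = 67787: 0.1293, 0.2542, 0.4854, 0.1311.
p̂_st = 0.1293·0.350 + 0.2542·0.052 + 0.4854·0.174 + 0.1311·0.380 ≈ 0.192751... → 0.1928.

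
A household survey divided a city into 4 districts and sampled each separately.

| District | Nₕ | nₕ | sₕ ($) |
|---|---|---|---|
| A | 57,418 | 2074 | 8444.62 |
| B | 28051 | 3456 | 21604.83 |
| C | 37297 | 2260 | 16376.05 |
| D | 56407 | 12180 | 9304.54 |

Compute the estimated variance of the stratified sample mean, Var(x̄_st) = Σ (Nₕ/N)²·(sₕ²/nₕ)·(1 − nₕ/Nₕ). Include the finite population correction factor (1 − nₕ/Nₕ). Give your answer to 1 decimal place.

11688.6

N = 179173. Term for each stratum: Wₕ²sₕ²/nₕ·(1−nₕ/Nₕ).
Var(x̄_st) = 3403.4937 + 2902.5387 + 4830.2049 + 552.3545 = 11688.5917 → 11688.6.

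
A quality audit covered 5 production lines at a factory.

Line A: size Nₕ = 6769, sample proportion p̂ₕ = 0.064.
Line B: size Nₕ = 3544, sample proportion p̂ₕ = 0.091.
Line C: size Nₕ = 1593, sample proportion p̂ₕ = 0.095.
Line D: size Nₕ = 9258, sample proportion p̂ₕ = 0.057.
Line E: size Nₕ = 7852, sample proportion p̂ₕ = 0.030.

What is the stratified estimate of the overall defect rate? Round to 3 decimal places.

0.058

Wₕ = Nₕ/N with N = 29016: 0.2333, 0.1221, 0.0549, 0.3191, 0.2706.
p̂_st = 0.2333·0.064 + 0.1221·0.091 + 0.0549·0.095 + 0.3191·0.057 + 0.2706·0.030 ≈ 0.05757... → 0.058.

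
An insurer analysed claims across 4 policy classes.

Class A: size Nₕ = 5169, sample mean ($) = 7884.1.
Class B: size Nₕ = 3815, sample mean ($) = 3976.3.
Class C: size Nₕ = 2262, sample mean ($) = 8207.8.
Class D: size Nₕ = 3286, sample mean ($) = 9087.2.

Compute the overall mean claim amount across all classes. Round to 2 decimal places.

7180.64

N = 14532; weights Wₕ = Nₕ/N = (0.3557, 0.2625, 0.1557, 0.2261).
x̄_st = Σ Wₕ·x̄ₕ = 0.3557·7884.1 + 0.2625·3976.3 + 0.1557·8207.8 + 0.2261·9087.2 ≈ 7180.6414...
→ 7180.64.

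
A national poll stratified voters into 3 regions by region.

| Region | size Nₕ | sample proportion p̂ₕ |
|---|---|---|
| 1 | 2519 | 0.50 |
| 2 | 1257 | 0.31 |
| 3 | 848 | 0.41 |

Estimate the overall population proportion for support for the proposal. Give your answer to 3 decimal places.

0.432

Wₕ = Nₕ/N with N = 4624: 0.5448, 0.2718, 0.1834.
p̂_st = 0.5448·0.50 + 0.2718·0.31 + 0.1834·0.41 ≈ 0.43184... → 0.432.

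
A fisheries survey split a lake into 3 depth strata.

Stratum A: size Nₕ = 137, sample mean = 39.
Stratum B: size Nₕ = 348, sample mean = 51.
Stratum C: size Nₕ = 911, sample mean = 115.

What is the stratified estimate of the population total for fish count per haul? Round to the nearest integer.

Estimate total by summing Nₕ·x̄ₕ over strata.
137·39 + 348·51 + 911·115 = 5343 + 17748 + 104765 = 127856.

127856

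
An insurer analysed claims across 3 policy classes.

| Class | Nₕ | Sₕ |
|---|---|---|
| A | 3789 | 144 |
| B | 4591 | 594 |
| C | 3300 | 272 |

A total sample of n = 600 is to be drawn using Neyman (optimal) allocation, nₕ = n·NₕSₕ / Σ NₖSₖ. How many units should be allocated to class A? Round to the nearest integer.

79

A: NₕSₕ = 3789·144 = 545616
B: NₕSₕ = 4591·594 = 2727054
C: NₕSₕ = 3300·272 = 897600
Σ NₕSₕ = 4170270.
n_A = 600·545616/4170270 = 78.501... → 79.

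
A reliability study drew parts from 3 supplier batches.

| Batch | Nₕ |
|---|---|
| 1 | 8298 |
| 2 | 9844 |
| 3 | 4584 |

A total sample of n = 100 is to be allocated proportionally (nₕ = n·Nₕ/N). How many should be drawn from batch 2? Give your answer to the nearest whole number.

43

Share of batch 2 = 9844/22726 = 0.43316.
Allocate 100 × 0.43316 = 43.316... → 43.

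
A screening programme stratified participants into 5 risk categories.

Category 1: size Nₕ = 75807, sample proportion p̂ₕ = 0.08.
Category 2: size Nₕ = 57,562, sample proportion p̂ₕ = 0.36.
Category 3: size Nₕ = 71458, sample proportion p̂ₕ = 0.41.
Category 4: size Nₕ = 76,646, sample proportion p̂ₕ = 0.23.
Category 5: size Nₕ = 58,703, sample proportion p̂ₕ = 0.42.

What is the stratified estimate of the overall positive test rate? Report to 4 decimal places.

0.2892

Wₕ = Nₕ/N with N = 340176: 0.2228, 0.1692, 0.2101, 0.2253, 0.1726.
p̂_st = 0.2228·0.08 + 0.1692·0.36 + 0.2101·0.41 + 0.2253·0.23 + 0.1726·0.42 ≈ 0.289169... → 0.2892.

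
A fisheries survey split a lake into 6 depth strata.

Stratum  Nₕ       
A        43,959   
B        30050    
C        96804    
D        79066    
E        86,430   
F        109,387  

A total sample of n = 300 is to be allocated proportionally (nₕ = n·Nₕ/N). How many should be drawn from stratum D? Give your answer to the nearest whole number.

N = 43959 + 30050 + 96804 + 79066 + 86430 + 109387 = 445696.
n_D = 300·79066/445696 = 53.220... → 53.

53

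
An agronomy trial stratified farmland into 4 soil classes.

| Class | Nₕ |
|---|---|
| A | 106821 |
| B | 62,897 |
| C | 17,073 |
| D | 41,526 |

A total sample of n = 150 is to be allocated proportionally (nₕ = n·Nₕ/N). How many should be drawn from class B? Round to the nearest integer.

41

Share of class B = 62897/228317 = 0.27548.
Allocate 150 × 0.27548 = 41.322... → 41.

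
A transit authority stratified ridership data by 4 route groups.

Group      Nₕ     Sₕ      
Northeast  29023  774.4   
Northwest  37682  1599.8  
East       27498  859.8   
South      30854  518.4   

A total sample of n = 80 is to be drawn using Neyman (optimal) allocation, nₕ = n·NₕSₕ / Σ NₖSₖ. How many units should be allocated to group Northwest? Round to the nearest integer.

Northeast: NₕSₕ = 29023·774.4 = 22475411.2
Northwest: NₕSₕ = 37682·1599.8 = 60283663.6
East: NₕSₕ = 27498·859.8 = 23642780.4
South: NₕSₕ = 30854·518.4 = 15994713.6
Σ NₕSₕ = 122396568.8.
n_Northwest = 80·60283663.6/122396568.8 = 39.402... → 39.

39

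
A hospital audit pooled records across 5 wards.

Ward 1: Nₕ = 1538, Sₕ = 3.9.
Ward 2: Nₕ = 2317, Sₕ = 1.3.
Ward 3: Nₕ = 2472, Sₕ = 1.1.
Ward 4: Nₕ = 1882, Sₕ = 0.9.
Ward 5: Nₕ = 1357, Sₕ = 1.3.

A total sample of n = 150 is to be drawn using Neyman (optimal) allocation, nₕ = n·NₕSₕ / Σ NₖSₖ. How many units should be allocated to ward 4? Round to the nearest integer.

17

Σ NₕSₕ = 1538·3.9 + 2317·1.3 + 2472·1.1 + 1882·0.9 + 1357·1.3 = 15187.4.
Share for 4: 1693.8/15187.4 = 0.11153.
n_4 = 150 × 0.11153 = 16.729... → 17.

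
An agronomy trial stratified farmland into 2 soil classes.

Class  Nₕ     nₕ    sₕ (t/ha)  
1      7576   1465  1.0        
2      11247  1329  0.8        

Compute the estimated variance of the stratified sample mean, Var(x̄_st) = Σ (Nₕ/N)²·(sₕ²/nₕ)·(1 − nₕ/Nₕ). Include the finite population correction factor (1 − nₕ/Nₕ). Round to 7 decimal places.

0.0002408

N = 18823; Wₕ = Nₕ/N.
class 1: (7576/18823)²·1.0²/1465·(1 − 1465/7576) = 0.0000891943
class 2: (11247/18823)²·0.8²/1329·(1 − 1329/11247) = 0.0001516136
Sum = 0.0002408078 → 0.0002408.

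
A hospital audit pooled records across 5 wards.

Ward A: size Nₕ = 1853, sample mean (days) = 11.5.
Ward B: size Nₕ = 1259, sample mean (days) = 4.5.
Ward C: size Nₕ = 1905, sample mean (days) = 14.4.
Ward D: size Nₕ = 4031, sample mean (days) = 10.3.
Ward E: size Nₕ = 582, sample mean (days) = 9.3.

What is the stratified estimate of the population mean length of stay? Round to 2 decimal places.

N = 1853 + 1259 + 1905 + 4031 + 582 = 9630.
Weight each subgroup mean by Nₕ/N and sum.
Σ Nₕx̄ₕ = 1853·11.5 + 1259·4.5 + 1905·14.4 + 4031·10.3 + 582·9.3 = 21309.5 + 5665.5 + 27432 + 41519.3 + 5412.6 = 101338.9.
Divide by N: 101338.9 / 9630 = 10.5233... → 10.52.

10.52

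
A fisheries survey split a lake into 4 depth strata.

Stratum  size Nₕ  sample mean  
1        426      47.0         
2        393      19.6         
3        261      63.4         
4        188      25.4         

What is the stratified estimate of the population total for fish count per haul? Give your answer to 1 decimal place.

49047.4

1: 426·47.0 = 20022
2: 393·19.6 = 7702.8
3: 261·63.4 = 16547.4
4: 188·25.4 = 4775.2
τ̂ = Σ Nₕx̄ₕ = 49047.4.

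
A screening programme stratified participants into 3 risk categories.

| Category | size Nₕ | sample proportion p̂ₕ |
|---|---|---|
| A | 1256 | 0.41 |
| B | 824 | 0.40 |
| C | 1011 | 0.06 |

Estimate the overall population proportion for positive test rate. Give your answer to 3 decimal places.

0.293

Wₕ = Nₕ/N with N = 3091: 0.4063, 0.2666, 0.3271.
p̂_st = 0.4063·0.41 + 0.2666·0.40 + 0.3271·0.06 ≈ 0.29286... → 0.293.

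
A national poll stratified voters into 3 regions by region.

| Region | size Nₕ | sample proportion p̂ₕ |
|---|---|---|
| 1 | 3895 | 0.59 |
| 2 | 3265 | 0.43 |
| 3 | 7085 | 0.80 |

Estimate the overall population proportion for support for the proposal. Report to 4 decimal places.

N = 3895 + 3265 + 7085 = 14245.
Overall proportion = Σ (Nₕ/N)·p̂ₕ.
Σ Nₕp̂ₕ = 2298.05 + 1403.95 + 5668 = 9370.
9370 / 14245 = 0.657775... → 0.6578.

0.6578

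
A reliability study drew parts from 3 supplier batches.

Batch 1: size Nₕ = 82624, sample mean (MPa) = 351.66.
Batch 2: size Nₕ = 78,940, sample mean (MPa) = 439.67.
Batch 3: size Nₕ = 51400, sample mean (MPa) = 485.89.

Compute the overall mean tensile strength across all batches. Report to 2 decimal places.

416.68

x̄_st = (Σ Nₕx̄ₕ) / (Σ Nₕ) = (82624·351.66 + 78940·439.67 + 51400·485.89) / 212964
= 88737851.64 / 212964 = 416.6801... → 416.68.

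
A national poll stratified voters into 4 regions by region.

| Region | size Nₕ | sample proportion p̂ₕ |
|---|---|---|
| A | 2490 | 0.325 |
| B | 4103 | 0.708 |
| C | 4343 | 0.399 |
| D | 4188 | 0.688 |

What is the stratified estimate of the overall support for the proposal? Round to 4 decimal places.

0.5507

N = 2490 + 4103 + 4343 + 4188 = 15124.
Overall proportion = Σ (Nₕ/N)·p̂ₕ.
Σ Nₕp̂ₕ = 809.25 + 2904.924 + 1732.857 + 2881.344 = 8328.375.
8328.375 / 15124 = 0.550673... → 0.5507.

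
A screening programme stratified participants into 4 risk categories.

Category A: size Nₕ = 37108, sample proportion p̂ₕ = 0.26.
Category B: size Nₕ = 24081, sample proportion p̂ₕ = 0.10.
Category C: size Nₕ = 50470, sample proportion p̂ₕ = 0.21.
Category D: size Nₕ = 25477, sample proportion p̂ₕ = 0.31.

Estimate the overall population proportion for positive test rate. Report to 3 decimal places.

Wₕ = Nₕ/N with N = 137136: 0.2706, 0.1756, 0.3680, 0.1858.
p̂_st = 0.2706·0.26 + 0.1756·0.10 + 0.3680·0.21 + 0.1858·0.31 ≈ 0.22279... → 0.223.

0.223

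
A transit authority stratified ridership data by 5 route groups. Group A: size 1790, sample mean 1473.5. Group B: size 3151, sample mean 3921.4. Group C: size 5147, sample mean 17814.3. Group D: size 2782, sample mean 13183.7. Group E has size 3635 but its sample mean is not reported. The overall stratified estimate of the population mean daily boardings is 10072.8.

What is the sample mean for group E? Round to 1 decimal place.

6297.2

Σ Nₕx̄ₕ = N·μ, so 3635·x̄_E = 16505·10072.8 − (1790·1473.5 + 3151·3921.4 + 5147·17814.3 + 2782·13183.7).
= 166251564 − 143361151.9 = 22890412.1.
x̄_E = 22890412.1 / 3635 = 6297.225... → 6297.2.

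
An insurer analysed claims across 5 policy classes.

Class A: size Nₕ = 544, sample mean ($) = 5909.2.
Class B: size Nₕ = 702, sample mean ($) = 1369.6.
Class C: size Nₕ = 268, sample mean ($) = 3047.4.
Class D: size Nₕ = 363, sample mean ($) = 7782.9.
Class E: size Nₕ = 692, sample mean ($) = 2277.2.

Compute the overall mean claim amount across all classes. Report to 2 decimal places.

x̄_st = (Σ Nₕx̄ₕ) / (Σ Nₕ) = (544·5909.2 + 702·1369.6 + 268·3047.4 + 363·7782.9 + 692·2277.2) / 2569
= 9393782.3 / 2569 = 3656.5910... → 3656.59.

3656.59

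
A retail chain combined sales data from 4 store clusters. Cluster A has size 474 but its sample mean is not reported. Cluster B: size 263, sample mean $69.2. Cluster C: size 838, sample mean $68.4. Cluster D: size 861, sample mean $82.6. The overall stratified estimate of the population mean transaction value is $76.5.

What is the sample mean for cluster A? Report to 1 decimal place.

83.8

Σ Nₕx̄ₕ = N·μ, so 474·x̄_A = 2436·76.5 − (263·69.2 + 838·68.4 + 861·82.6).
= 186354 − 146637.4 = 39716.6.
x̄_A = 39716.6 / 474 = 83.790... → 83.8.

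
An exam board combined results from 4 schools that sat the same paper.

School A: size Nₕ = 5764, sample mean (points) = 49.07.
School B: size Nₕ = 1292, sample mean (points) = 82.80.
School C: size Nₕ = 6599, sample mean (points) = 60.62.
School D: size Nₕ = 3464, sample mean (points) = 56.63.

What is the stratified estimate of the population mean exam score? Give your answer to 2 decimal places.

N = 17119; weights Wₕ = Nₕ/N = (0.3367, 0.0755, 0.3855, 0.2023).
x̄_st = Σ Wₕ·x̄ₕ = 0.3367·49.07 + 0.0755·82.80 + 0.3855·60.62 + 0.2023·56.63 ≈ 57.5977...
→ 57.60.

57.60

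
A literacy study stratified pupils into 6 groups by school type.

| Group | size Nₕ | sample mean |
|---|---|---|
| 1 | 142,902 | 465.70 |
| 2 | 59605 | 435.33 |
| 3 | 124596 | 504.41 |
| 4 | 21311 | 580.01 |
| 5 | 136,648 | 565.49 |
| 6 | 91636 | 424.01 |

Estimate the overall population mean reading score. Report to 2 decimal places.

N = 142902 + 59605 + 124596 + 21311 + 136648 + 91636 = 576698.
The stratified mean weights each stratum mean by its population share Nₕ/N.
Σ Nₕx̄ₕ = 142902·465.70 + 59605·435.33 + 124596·504.41 + 21311·580.01 + 136648·565.49 + 91636·424.01 = 66549461.4 + 25947844.65 + 62847468.36 + 12360593.11 + 77273077.52 + 38854580.36 = 283833025.4.
Divide by N: 283833025.4 / 576698 = 492.1693... → 492.17.

492.17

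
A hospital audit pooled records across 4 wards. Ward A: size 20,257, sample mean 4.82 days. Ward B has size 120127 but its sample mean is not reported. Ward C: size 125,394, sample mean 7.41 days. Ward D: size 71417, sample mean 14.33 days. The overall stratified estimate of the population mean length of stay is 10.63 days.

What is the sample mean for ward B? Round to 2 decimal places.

Σ Nₕx̄ₕ = N·μ, so 120127·x̄_B = 337195·10.63 − (20257·4.82 + 125394·7.41 + 71417·14.33).
= 3584382.85 − 2050213.89 = 1534168.96.
x̄_B = 1534168.96 / 120127 = 12.7712... → 12.77.

12.77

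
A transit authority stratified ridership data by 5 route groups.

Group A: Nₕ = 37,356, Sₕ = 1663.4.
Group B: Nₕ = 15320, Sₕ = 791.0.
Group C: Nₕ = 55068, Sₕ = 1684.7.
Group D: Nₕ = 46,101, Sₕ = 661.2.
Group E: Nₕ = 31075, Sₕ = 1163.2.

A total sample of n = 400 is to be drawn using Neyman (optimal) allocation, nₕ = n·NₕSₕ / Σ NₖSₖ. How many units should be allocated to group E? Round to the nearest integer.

A: NₕSₕ = 37356·1663.4 = 62137970.4
B: NₕSₕ = 15320·791.0 = 12118120
C: NₕSₕ = 55068·1684.7 = 92773059.6
D: NₕSₕ = 46101·661.2 = 30481981.2
E: NₕSₕ = 31075·1163.2 = 36146440
Σ NₕSₕ = 233657571.2.
n_E = 400·36146440/233657571.2 = 61.879... → 62.

62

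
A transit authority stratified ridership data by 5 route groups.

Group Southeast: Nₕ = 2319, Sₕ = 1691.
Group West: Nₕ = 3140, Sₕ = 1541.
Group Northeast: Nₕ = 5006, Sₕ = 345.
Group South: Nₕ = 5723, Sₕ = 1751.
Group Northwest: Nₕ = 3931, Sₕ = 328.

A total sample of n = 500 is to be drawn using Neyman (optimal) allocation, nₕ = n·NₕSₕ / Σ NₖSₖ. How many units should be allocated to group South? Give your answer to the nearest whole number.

230

Southeast: NₕSₕ = 2319·1691 = 3921429
West: NₕSₕ = 3140·1541 = 4838740
Northeast: NₕSₕ = 5006·345 = 1727070
South: NₕSₕ = 5723·1751 = 10020973
Northwest: NₕSₕ = 3931·328 = 1289368
Σ NₕSₕ = 21797580.
n_South = 500·10020973/21797580 = 229.864... → 230.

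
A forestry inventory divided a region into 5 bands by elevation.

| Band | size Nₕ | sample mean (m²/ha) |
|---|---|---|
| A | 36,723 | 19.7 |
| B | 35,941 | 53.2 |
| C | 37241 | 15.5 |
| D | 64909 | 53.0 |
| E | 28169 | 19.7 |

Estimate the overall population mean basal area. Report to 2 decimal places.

x̄_st = (Σ Nₕx̄ₕ) / (Σ Nₕ) = (36723·19.7 + 35941·53.2 + 37241·15.5 + 64909·53.0 + 28169·19.7) / 202983
= 7207846.1 / 202983 = 35.5096... → 35.51.

35.51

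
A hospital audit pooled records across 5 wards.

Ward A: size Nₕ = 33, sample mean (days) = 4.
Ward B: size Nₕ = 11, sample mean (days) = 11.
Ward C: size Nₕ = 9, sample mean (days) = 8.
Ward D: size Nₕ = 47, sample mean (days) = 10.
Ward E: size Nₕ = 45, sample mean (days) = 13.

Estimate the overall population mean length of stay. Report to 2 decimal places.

x̄_st = (Σ Nₕx̄ₕ) / (Σ Nₕ) = (33·4 + 11·11 + 9·8 + 47·10 + 45·13) / 145
= 1380 / 145 = 9.5172... → 9.52.

9.52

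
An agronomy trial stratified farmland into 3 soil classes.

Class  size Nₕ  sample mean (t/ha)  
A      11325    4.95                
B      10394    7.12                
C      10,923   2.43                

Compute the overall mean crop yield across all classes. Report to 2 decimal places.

N = 11325 + 10394 + 10923 = 32642.
Overall mean = Σ (Nₕ/N)·x̄ₕ — weight by population share, not a simple average.
Σ Nₕx̄ₕ = 11325·4.95 + 10394·7.12 + 10923·2.43 = 56058.75 + 74005.28 + 26542.89 = 156606.92.
Divide by N: 156606.92 / 32642 = 4.7977... → 4.80.

4.80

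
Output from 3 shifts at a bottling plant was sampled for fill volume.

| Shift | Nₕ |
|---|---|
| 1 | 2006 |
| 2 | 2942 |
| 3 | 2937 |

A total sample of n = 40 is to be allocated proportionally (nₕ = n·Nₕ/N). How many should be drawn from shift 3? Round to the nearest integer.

Share of shift 3 = 2937/7885 = 0.37248.
Allocate 40 × 0.37248 = 14.899... → 15.

15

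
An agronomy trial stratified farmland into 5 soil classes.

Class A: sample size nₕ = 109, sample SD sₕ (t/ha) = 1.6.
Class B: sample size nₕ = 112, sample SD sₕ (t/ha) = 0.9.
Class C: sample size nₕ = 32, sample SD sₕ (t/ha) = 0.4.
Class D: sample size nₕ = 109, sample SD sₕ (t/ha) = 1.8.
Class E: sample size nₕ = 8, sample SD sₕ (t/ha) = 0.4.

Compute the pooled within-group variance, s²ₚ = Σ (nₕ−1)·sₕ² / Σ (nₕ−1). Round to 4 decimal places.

1.9792

Degrees of freedom: 108 + 111 + 31 + 108 + 7 = 365.
Σ(nₕ−1)sₕ² = 108·2.56 + 111·0.81 + 31·0.16 + 108·3.24 + 7·0.16 = 722.39.
s²ₚ = 722.39 / 365 = 1.979151... → 1.9792.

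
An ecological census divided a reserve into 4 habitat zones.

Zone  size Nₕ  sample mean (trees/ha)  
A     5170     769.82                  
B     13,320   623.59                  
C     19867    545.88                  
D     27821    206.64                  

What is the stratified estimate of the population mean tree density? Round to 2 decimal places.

N = 5170 + 13320 + 19867 + 27821 = 66178.
Overall mean = Σ (Nₕ/N)·x̄ₕ — weight by population share, not a simple average.
Σ Nₕx̄ₕ = 5170·769.82 + 13320·623.59 + 19867·545.88 + 27821·206.64 = 3979969.4 + 8306218.8 + 10844997.96 + 5748931.44 = 28880117.6.
Divide by N: 28880117.6 / 66178 = 436.4006... → 436.40.

436.40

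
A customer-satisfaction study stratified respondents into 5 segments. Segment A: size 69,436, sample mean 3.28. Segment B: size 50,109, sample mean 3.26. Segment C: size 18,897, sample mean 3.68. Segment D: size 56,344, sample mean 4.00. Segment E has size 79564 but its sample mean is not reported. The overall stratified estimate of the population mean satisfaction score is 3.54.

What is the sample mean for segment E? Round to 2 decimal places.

N = 69436 + 50109 + 18897 + 56344 + 79564 = 274350.
Overall total = μ·N = 3.54·274350 = 971199.
Subtract the known strata: 69436·3.28 + 50109·3.26 + 18897·3.68 + 56344·4.00 = 686022.38.
Remaining total for segment E: 971199 − 686022.38 = 285176.62.
Divide by its size: 285176.62 / 79564 = 3.5842... → 3.58.

3.58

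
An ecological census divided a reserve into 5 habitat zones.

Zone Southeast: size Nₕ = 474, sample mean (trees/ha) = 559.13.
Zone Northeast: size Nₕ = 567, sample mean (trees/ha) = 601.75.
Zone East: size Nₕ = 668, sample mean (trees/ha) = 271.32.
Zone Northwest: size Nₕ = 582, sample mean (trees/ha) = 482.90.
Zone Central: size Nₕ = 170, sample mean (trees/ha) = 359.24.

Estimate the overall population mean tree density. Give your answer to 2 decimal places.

458.99

N = 2461; weights Wₕ = Nₕ/N = (0.1926, 0.2304, 0.2714, 0.2365, 0.0691).
x̄_st = Σ Wₕ·x̄ₕ = 0.1926·559.13 + 0.2304·601.75 + 0.2714·271.32 + 0.2365·482.90 + 0.0691·359.24 ≈ 458.9924...
→ 458.99.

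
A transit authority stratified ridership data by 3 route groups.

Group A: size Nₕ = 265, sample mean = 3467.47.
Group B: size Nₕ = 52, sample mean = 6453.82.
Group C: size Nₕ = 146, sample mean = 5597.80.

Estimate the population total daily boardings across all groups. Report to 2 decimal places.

2071756.99

Population total = Σ Nₕ·x̄ₕ (each stratum's size times its mean).
265·3467.47 + 52·6453.82 + 146·5597.80 = 918879.55 + 335598.64 + 817278.8 = 2071756.99.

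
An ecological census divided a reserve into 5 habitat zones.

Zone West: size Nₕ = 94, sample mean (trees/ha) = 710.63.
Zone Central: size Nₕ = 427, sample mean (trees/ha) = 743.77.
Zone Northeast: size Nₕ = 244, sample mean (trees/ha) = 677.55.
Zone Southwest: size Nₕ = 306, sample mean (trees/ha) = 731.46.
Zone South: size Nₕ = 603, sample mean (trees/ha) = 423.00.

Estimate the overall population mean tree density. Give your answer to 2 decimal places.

N = 94 + 427 + 244 + 306 + 603 = 1674.
Overall mean = Σ (Nₕ/N)·x̄ₕ — weight by population share, not a simple average.
Σ Nₕx̄ₕ = 94·710.63 + 427·743.77 + 244·677.55 + 306·731.46 + 603·423.00 = 66799.22 + 317589.79 + 165322.2 + 223826.76 + 255069 = 1028606.97.
Divide by N: 1028606.97 / 1674 = 614.4606... → 614.46.

614.46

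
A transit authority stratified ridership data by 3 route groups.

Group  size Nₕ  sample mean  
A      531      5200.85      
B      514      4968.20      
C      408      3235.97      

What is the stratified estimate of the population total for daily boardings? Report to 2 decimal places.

Population total = Σ Nₕ·x̄ₕ (each stratum's size times its mean).
531·5200.85 + 514·4968.20 + 408·3235.97 = 2761651.35 + 2553654.8 + 1320275.76 = 6635581.91.

6635581.91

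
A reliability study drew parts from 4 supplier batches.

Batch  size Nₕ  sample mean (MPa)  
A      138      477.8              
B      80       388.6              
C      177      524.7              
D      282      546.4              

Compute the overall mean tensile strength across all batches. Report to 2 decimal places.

N = 677; weights Wₕ = Nₕ/N = (0.2038, 0.1182, 0.2614, 0.4165).
x̄_st = Σ Wₕ·x̄ₕ = 0.2038·477.8 + 0.1182·388.6 + 0.2614·524.7 + 0.4165·546.4 ≈ 508.0962...
→ 508.10.

508.10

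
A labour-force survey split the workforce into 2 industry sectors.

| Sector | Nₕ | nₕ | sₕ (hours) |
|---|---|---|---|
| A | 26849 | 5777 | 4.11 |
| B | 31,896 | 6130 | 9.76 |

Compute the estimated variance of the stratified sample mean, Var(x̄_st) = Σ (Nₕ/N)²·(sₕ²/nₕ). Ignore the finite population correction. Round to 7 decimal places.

N = 58745. Term for each stratum: Wₕ²sₕ²/nₕ.
Var(x̄_st) = 0.0006107953 + 0.0045811002 = 0.0051918955 → 0.0051919.

0.0051919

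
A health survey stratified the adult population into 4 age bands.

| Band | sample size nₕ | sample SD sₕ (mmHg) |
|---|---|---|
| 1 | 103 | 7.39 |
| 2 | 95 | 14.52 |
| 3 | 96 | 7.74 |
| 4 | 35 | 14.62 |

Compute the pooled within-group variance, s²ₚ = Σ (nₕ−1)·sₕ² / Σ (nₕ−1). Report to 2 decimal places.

117.99

1: (103−1)·7.39² = 102·54.6121 = 5570.4342
2: (95−1)·14.52² = 94·210.8304 = 19818.0576
3: (96−1)·7.74² = 95·59.9076 = 5691.222
4: (35−1)·14.62² = 34·213.7444 = 7267.3096
Numerator = 38347.0234; denominator = Σ(nₕ−1) = 325.
s²ₚ = 38347.0234/325 = 117.9908... → 117.99.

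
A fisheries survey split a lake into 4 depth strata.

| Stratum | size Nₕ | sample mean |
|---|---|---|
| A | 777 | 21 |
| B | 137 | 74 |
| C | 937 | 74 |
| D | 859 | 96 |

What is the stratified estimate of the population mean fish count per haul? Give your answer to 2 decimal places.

N = 777 + 137 + 937 + 859 = 2710.
Overall mean = Σ (Nₕ/N)·x̄ₕ — weight by population share, not a simple average.
Σ Nₕx̄ₕ = 777·21 + 137·74 + 937·74 + 859·96 = 16317 + 10138 + 69338 + 82464 = 178257.
Divide by N: 178257 / 2710 = 65.7775... → 65.78.

65.78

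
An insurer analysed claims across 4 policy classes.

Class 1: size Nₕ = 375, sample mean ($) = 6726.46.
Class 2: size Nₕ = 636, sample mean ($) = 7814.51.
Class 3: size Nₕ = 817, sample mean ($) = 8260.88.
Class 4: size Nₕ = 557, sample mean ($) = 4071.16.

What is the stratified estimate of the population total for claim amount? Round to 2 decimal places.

Population total = Σ Nₕ·x̄ₕ (each stratum's size times its mean).
375·6726.46 + 636·7814.51 + 817·8260.88 + 557·4071.16 = 2522422.5 + 4970028.36 + 6749138.96 + 2267636.12 = 16509225.94.

16509225.94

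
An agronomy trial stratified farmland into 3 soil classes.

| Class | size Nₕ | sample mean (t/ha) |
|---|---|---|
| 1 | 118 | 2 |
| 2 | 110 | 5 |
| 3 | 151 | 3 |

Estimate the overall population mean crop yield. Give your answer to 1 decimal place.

N = 379; weights Wₕ = Nₕ/N = (0.3113, 0.2902, 0.3984).
x̄_st = Σ Wₕ·x̄ₕ = 0.3113·2 + 0.2902·5 + 0.3984·3 ≈ 3.269...
→ 3.3.

3.3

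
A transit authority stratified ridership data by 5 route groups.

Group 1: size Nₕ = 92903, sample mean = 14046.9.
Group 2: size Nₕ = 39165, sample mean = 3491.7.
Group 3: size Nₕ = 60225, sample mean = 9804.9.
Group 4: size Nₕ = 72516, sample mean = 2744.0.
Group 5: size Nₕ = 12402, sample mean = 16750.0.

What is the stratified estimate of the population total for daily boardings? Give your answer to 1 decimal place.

2438969087.7

1: 92903·14046.9 = 1304999150.7
2: 39165·3491.7 = 136752430.5
3: 60225·9804.9 = 590500102.5
4: 72516·2744.0 = 198983904
5: 12402·16750.0 = 207733500
τ̂ = Σ Nₕx̄ₕ = 2438969087.7.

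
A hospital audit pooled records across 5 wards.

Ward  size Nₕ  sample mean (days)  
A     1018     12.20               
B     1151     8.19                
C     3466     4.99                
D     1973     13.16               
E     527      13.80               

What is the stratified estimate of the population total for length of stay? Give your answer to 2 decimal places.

72378.91

Population total = Σ Nₕ·x̄ₕ (each stratum's size times its mean).
1018·12.20 + 1151·8.19 + 3466·4.99 + 1973·13.16 + 527·13.80 = 12419.6 + 9426.69 + 17295.34 + 25964.68 + 7272.6 = 72378.91.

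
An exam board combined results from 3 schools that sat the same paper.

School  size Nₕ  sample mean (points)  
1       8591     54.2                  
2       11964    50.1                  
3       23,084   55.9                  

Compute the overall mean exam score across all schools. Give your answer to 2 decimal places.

53.98

N = 8591 + 11964 + 23084 = 43639.
Overall mean = Σ (Nₕ/N)·x̄ₕ — weight by population share, not a simple average.
Σ Nₕx̄ₕ = 8591·54.2 + 11964·50.1 + 23084·55.9 = 465632.2 + 599396.4 + 1290395.6 = 2355424.2.
Divide by N: 2355424.2 / 43639 = 53.9752... → 53.98.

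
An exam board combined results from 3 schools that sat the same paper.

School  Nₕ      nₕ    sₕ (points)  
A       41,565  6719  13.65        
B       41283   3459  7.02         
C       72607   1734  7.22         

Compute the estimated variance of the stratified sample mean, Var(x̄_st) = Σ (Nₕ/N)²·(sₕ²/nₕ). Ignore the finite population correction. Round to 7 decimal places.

0.0095452

N = 155455. Term for each stratum: Wₕ²sₕ²/nₕ.
Var(x̄_st) = 0.0019824710 + 0.0010047471 + 0.0065580224 = 0.0095452405 → 0.0095452.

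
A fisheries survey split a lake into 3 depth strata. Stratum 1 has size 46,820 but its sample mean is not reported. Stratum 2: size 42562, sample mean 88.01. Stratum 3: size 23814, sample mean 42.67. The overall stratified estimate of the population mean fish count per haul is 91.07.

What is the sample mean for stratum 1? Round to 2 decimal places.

118.47

N = 46820 + 42562 + 23814 = 113196.
Overall total = μ·N = 91.07·113196 = 10308759.72.
Subtract the known strata: 42562·88.01 + 23814·42.67 = 4762025.
Remaining total for stratum 1: 10308759.72 − 4762025 = 5546734.72.
Divide by its size: 5546734.72 / 46820 = 118.4693... → 118.47.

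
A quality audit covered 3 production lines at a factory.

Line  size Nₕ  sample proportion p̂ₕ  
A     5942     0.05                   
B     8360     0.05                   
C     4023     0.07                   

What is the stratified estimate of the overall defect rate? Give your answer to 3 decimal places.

0.054

Wₕ = Nₕ/N with N = 18325: 0.3243, 0.4562, 0.2195.
p̂_st = 0.3243·0.05 + 0.4562·0.05 + 0.2195·0.07 ≈ 0.05439... → 0.054.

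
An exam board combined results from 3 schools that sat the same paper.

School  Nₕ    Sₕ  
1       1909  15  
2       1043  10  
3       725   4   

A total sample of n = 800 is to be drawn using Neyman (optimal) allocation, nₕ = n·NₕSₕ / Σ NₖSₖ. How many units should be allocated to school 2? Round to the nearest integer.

199

1: NₕSₕ = 1909·15 = 28635
2: NₕSₕ = 1043·10 = 10430
3: NₕSₕ = 725·4 = 2900
Σ NₕSₕ = 41965.
n_2 = 800·10430/41965 = 198.832... → 199.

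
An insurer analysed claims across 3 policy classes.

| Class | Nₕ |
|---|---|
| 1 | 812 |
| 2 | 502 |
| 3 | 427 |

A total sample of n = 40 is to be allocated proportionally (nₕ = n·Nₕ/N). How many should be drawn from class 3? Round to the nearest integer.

10

N = 812 + 502 + 427 = 1741.
n_3 = 40·427/1741 = 9.810... → 10.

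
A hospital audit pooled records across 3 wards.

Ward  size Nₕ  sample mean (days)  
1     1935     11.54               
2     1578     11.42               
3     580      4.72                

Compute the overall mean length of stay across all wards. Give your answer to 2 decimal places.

x̄_st = (Σ Nₕx̄ₕ) / (Σ Nₕ) = (1935·11.54 + 1578·11.42 + 580·4.72) / 4093
= 43088.26 / 4093 = 10.5273... → 10.53.

10.53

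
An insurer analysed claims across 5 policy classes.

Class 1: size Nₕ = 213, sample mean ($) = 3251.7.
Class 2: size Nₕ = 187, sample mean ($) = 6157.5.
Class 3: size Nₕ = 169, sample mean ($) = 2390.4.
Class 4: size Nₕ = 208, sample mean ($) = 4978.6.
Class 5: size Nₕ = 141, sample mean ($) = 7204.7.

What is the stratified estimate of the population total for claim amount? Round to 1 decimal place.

4299453.7

Estimate total by summing Nₕ·x̄ₕ over strata.
213·3251.7 + 187·6157.5 + 169·2390.4 + 208·4978.6 + 141·7204.7 = 692612.1 + 1151452.5 + 403977.6 + 1035548.8 + 1015862.7 = 4299453.7.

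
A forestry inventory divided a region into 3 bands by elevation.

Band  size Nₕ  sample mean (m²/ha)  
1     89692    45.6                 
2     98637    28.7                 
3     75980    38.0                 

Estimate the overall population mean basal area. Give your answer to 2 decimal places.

N = 264309; weights Wₕ = Nₕ/N = (0.3393, 0.3732, 0.2875).
x̄_st = Σ Wₕ·x̄ₕ = 0.3393·45.6 + 0.3732·28.7 + 0.2875·38.0 ≈ 37.1084...
→ 37.11.

37.11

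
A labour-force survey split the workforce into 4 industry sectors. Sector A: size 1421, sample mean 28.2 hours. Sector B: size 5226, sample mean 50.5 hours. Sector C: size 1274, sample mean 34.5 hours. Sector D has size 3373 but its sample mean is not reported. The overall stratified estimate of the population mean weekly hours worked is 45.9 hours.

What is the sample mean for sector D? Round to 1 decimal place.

N = 1421 + 5226 + 1274 + 3373 = 11294.
Overall total = μ·N = 45.9·11294 = 518394.6.
Subtract the known strata: 1421·28.2 + 5226·50.5 + 1274·34.5 = 347938.2.
Remaining total for sector D: 518394.6 − 347938.2 = 170456.4.
Divide by its size: 170456.4 / 3373 = 50.536... → 50.5.

50.5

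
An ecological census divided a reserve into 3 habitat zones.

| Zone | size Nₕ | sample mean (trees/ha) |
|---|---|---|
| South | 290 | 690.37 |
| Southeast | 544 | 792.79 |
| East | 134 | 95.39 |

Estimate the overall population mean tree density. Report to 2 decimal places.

x̄_st = (Σ Nₕx̄ₕ) / (Σ Nₕ) = (290·690.37 + 544·792.79 + 134·95.39) / 968
= 644267.32 / 968 = 665.5654... → 665.57.

665.57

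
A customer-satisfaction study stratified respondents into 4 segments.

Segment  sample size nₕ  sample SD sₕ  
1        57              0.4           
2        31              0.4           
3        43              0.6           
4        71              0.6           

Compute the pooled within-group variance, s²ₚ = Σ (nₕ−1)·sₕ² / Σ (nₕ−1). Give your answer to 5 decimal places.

0.27313

Degrees of freedom: 56 + 30 + 42 + 70 = 198.
Σ(nₕ−1)sₕ² = 56·0.16 + 30·0.16 + 42·0.36 + 70·0.36 = 54.08.
s²ₚ = 54.08 / 198 = 0.2731313... → 0.27313.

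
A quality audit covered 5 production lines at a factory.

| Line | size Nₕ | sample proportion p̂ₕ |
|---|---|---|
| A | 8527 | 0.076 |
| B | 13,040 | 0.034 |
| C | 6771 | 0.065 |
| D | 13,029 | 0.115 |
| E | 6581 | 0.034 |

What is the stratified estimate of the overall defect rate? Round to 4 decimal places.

N = 8527 + 13040 + 6771 + 13029 + 6581 = 47948.
Overall proportion = Σ (Nₕ/N)·p̂ₕ.
Σ Nₕp̂ₕ = 648.052 + 443.36 + 440.115 + 1498.335 + 223.754 = 3253.616.
3253.616 / 47948 = 0.067857... → 0.0679.

0.0679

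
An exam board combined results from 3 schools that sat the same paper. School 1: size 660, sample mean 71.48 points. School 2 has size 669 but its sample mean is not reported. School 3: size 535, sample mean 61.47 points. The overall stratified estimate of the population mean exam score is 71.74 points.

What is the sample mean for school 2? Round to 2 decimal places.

N = 660 + 669 + 535 = 1864.
Overall total = μ·N = 71.74·1864 = 133723.36.
Subtract the known strata: 660·71.48 + 535·61.47 = 80063.25.
Remaining total for school 2: 133723.36 − 80063.25 = 53660.11.
Divide by its size: 53660.11 / 669 = 80.2094... → 80.21.

80.21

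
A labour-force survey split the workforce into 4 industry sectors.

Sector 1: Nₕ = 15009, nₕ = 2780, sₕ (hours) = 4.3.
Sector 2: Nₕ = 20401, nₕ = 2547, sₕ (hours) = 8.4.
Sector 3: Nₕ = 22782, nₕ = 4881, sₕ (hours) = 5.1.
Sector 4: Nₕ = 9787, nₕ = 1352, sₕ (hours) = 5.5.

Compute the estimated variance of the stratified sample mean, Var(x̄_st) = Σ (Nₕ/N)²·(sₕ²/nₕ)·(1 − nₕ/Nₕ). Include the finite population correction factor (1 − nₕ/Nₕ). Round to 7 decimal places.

N = 67979; Wₕ = Nₕ/N.
sector 1: (15009/67979)²·4.3²/2780·(1 − 2780/15009) = 0.0002641711
sector 2: (20401/67979)²·8.4²/2547·(1 − 2547/20401) = 0.0021835698
sector 3: (22782/67979)²·5.1²/4881·(1 − 4881/22782) = 0.0004702742
sector 4: (9787/67979)²·5.5²/1352·(1 − 1352/9787) = 0.0003996997
Sum = 0.0033177147 → 0.0033177.

0.0033177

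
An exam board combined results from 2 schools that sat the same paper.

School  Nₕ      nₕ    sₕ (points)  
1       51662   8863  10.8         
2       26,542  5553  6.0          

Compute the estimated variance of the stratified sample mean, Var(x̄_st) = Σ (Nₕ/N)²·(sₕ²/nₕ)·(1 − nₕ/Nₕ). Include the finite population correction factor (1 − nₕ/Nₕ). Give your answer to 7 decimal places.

N = 78204; Wₕ = Nₕ/N.
school 1: (51662/78204)²·10.8²/8863·(1 − 8863/51662) = 0.0047578820
school 2: (26542/78204)²·6.0²/5553·(1 − 5553/26542) = 0.0005905304
Sum = 0.0053484124 → 0.0053484.

0.0053484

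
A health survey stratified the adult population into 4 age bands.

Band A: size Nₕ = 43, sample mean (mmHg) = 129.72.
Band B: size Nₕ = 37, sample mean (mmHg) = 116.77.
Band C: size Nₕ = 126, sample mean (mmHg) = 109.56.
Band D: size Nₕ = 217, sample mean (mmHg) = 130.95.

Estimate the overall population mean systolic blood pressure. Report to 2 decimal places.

N = 423; weights Wₕ = Nₕ/N = (0.1017, 0.0875, 0.2979, 0.5130).
x̄_st = Σ Wₕ·x̄ₕ = 0.1017·129.72 + 0.0875·116.77 + 0.2979·109.56 + 0.5130·130.95 ≈ 123.2131...
→ 123.21.

123.21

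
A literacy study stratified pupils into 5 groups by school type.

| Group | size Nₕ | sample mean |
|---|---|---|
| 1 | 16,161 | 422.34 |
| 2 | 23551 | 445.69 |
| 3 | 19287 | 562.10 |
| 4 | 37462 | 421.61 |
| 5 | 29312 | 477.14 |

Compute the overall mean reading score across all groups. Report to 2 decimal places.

460.70

N = 16161 + 23551 + 19287 + 37462 + 29312 = 125773.
Overall mean = Σ (Nₕ/N)·x̄ₕ — weight by population share, not a simple average.
Σ Nₕx̄ₕ = 16161·422.34 + 23551·445.69 + 19287·562.10 + 37462·421.61 + 29312·477.14 = 6825436.74 + 10496445.19 + 10841222.7 + 15794353.82 + 13985927.68 = 57943386.13.
Divide by N: 57943386.13 / 125773 = 460.6981... → 460.70.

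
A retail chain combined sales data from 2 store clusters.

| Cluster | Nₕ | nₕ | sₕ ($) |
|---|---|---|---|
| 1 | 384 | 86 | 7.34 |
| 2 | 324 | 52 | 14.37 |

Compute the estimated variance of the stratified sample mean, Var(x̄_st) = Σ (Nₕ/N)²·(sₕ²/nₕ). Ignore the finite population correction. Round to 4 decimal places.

N = 708. Term for each stratum: Wₕ²sₕ²/nₕ.
Var(x̄_st) = 0.1842848 + 0.8316368 = 1.0159216 → 1.0159.

1.0159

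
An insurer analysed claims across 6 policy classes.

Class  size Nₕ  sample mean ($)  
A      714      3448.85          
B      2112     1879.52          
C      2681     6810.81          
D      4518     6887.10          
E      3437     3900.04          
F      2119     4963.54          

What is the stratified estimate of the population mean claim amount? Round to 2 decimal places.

x̄_st = (Σ Nₕx̄ₕ) / (Σ Nₕ) = (714·3448.85 + 2112·1879.52 + 2681·6810.81 + 4518·6887.10 + 3437·3900.04 + 2119·4963.54) / 15581
= 79729903.29 / 15581 = 5117.1236... → 5117.12.

5117.12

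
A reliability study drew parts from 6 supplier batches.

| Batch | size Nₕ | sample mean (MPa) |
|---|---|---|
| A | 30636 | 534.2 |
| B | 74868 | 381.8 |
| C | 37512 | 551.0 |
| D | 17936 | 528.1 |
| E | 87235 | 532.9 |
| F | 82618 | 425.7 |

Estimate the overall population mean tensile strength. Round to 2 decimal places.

N = 30636 + 74868 + 37512 + 17936 + 87235 + 82618 = 330805.
The stratified mean weights each stratum mean by its population share Nₕ/N.
Σ Nₕx̄ₕ = 30636·534.2 + 74868·381.8 + 37512·551.0 + 17936·528.1 + 87235·532.9 + 82618·425.7 = 16365751.2 + 28584602.4 + 20669112 + 9472001.6 + 46487531.5 + 35170482.6 = 156749481.3.
Divide by N: 156749481.3 / 330805 = 473.8425... → 473.84.

473.84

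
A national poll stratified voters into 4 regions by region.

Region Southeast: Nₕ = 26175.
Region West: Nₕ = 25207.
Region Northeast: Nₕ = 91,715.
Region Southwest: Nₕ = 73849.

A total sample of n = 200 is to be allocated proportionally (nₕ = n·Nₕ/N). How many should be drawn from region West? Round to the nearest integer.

N = 26175 + 25207 + 91715 + 73849 = 216946.
n_West = 200·25207/216946 = 23.238... → 23.

23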